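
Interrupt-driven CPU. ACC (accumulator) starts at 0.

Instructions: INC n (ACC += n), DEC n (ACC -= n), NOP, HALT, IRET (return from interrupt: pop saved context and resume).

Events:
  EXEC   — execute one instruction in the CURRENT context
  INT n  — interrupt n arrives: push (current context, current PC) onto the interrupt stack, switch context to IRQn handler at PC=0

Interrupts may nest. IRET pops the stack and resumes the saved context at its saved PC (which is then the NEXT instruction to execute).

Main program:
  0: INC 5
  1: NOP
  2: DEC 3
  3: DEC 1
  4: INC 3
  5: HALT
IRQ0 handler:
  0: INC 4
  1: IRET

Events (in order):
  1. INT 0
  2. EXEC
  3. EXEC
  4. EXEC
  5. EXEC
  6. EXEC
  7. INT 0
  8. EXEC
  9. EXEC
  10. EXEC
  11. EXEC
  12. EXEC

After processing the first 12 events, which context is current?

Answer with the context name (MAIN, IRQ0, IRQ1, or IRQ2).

Answer: MAIN

Derivation:
Event 1 (INT 0): INT 0 arrives: push (MAIN, PC=0), enter IRQ0 at PC=0 (depth now 1)
Event 2 (EXEC): [IRQ0] PC=0: INC 4 -> ACC=4
Event 3 (EXEC): [IRQ0] PC=1: IRET -> resume MAIN at PC=0 (depth now 0)
Event 4 (EXEC): [MAIN] PC=0: INC 5 -> ACC=9
Event 5 (EXEC): [MAIN] PC=1: NOP
Event 6 (EXEC): [MAIN] PC=2: DEC 3 -> ACC=6
Event 7 (INT 0): INT 0 arrives: push (MAIN, PC=3), enter IRQ0 at PC=0 (depth now 1)
Event 8 (EXEC): [IRQ0] PC=0: INC 4 -> ACC=10
Event 9 (EXEC): [IRQ0] PC=1: IRET -> resume MAIN at PC=3 (depth now 0)
Event 10 (EXEC): [MAIN] PC=3: DEC 1 -> ACC=9
Event 11 (EXEC): [MAIN] PC=4: INC 3 -> ACC=12
Event 12 (EXEC): [MAIN] PC=5: HALT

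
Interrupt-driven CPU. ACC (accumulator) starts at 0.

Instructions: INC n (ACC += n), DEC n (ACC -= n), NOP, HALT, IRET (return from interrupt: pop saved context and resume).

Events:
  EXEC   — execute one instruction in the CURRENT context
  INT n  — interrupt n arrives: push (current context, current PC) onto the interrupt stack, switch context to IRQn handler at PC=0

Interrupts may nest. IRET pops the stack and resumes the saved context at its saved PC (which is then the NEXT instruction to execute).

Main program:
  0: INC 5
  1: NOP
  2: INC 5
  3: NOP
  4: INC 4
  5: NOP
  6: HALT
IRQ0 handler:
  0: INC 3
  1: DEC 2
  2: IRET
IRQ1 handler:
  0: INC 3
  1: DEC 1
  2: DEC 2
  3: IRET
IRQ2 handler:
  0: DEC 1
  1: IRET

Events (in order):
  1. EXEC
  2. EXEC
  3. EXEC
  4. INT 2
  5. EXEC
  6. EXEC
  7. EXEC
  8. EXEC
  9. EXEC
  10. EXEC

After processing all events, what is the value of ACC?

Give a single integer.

Event 1 (EXEC): [MAIN] PC=0: INC 5 -> ACC=5
Event 2 (EXEC): [MAIN] PC=1: NOP
Event 3 (EXEC): [MAIN] PC=2: INC 5 -> ACC=10
Event 4 (INT 2): INT 2 arrives: push (MAIN, PC=3), enter IRQ2 at PC=0 (depth now 1)
Event 5 (EXEC): [IRQ2] PC=0: DEC 1 -> ACC=9
Event 6 (EXEC): [IRQ2] PC=1: IRET -> resume MAIN at PC=3 (depth now 0)
Event 7 (EXEC): [MAIN] PC=3: NOP
Event 8 (EXEC): [MAIN] PC=4: INC 4 -> ACC=13
Event 9 (EXEC): [MAIN] PC=5: NOP
Event 10 (EXEC): [MAIN] PC=6: HALT

Answer: 13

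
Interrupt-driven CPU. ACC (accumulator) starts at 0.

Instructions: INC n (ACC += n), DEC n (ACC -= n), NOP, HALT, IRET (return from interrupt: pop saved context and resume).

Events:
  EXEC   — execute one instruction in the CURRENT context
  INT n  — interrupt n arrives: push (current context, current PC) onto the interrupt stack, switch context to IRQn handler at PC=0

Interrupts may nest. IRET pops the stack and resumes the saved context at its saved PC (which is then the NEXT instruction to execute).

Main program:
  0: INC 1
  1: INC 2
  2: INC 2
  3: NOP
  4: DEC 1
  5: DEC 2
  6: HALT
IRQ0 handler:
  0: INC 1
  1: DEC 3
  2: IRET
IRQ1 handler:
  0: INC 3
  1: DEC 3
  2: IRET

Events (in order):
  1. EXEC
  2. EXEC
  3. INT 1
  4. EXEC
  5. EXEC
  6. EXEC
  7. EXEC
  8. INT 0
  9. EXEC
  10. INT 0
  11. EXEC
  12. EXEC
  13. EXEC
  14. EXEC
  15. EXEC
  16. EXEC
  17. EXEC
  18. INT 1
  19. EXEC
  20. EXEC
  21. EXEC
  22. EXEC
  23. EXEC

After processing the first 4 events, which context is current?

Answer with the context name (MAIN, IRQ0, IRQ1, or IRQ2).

Event 1 (EXEC): [MAIN] PC=0: INC 1 -> ACC=1
Event 2 (EXEC): [MAIN] PC=1: INC 2 -> ACC=3
Event 3 (INT 1): INT 1 arrives: push (MAIN, PC=2), enter IRQ1 at PC=0 (depth now 1)
Event 4 (EXEC): [IRQ1] PC=0: INC 3 -> ACC=6

Answer: IRQ1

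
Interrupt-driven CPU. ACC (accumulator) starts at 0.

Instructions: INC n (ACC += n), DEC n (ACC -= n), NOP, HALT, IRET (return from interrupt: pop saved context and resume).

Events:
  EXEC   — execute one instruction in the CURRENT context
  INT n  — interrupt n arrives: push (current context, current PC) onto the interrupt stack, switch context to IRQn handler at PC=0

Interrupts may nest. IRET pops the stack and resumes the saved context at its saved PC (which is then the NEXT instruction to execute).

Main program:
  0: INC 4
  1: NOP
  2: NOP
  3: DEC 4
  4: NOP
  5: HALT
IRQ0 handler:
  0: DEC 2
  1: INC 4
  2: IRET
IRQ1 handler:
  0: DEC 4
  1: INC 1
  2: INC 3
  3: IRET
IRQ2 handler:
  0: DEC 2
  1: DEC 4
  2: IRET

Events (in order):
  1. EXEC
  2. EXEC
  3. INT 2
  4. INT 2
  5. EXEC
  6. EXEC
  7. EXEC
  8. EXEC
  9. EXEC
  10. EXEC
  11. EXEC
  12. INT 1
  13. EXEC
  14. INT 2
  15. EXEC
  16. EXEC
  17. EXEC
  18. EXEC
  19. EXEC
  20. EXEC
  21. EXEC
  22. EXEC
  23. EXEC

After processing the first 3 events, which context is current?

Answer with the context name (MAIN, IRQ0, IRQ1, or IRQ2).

Answer: IRQ2

Derivation:
Event 1 (EXEC): [MAIN] PC=0: INC 4 -> ACC=4
Event 2 (EXEC): [MAIN] PC=1: NOP
Event 3 (INT 2): INT 2 arrives: push (MAIN, PC=2), enter IRQ2 at PC=0 (depth now 1)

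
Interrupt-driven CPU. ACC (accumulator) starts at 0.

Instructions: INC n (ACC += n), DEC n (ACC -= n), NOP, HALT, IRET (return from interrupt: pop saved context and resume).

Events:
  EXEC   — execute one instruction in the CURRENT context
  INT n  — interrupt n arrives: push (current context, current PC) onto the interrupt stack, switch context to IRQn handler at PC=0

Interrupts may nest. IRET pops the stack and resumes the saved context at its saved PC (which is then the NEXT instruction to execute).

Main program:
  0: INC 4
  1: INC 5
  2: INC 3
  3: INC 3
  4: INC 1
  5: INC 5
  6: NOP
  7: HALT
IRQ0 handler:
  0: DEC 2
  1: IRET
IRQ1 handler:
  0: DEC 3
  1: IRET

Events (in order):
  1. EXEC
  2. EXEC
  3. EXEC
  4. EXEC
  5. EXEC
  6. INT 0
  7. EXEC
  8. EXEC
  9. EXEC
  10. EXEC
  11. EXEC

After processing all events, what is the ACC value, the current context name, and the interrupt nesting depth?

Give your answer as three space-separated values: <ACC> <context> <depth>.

Event 1 (EXEC): [MAIN] PC=0: INC 4 -> ACC=4
Event 2 (EXEC): [MAIN] PC=1: INC 5 -> ACC=9
Event 3 (EXEC): [MAIN] PC=2: INC 3 -> ACC=12
Event 4 (EXEC): [MAIN] PC=3: INC 3 -> ACC=15
Event 5 (EXEC): [MAIN] PC=4: INC 1 -> ACC=16
Event 6 (INT 0): INT 0 arrives: push (MAIN, PC=5), enter IRQ0 at PC=0 (depth now 1)
Event 7 (EXEC): [IRQ0] PC=0: DEC 2 -> ACC=14
Event 8 (EXEC): [IRQ0] PC=1: IRET -> resume MAIN at PC=5 (depth now 0)
Event 9 (EXEC): [MAIN] PC=5: INC 5 -> ACC=19
Event 10 (EXEC): [MAIN] PC=6: NOP
Event 11 (EXEC): [MAIN] PC=7: HALT

Answer: 19 MAIN 0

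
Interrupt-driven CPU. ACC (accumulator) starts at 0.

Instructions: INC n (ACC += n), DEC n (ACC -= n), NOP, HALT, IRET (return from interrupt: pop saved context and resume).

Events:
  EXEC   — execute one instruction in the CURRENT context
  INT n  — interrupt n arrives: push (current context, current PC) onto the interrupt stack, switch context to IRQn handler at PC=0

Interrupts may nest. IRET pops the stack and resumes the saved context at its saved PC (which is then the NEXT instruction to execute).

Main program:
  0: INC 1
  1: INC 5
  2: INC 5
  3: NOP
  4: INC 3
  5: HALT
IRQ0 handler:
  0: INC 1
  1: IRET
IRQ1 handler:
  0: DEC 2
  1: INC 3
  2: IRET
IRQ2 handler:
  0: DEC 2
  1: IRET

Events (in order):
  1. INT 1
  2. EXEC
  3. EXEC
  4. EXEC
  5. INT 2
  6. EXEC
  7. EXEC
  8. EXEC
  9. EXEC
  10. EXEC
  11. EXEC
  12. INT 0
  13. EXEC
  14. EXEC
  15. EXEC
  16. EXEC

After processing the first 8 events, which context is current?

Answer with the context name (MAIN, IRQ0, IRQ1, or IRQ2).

Answer: MAIN

Derivation:
Event 1 (INT 1): INT 1 arrives: push (MAIN, PC=0), enter IRQ1 at PC=0 (depth now 1)
Event 2 (EXEC): [IRQ1] PC=0: DEC 2 -> ACC=-2
Event 3 (EXEC): [IRQ1] PC=1: INC 3 -> ACC=1
Event 4 (EXEC): [IRQ1] PC=2: IRET -> resume MAIN at PC=0 (depth now 0)
Event 5 (INT 2): INT 2 arrives: push (MAIN, PC=0), enter IRQ2 at PC=0 (depth now 1)
Event 6 (EXEC): [IRQ2] PC=0: DEC 2 -> ACC=-1
Event 7 (EXEC): [IRQ2] PC=1: IRET -> resume MAIN at PC=0 (depth now 0)
Event 8 (EXEC): [MAIN] PC=0: INC 1 -> ACC=0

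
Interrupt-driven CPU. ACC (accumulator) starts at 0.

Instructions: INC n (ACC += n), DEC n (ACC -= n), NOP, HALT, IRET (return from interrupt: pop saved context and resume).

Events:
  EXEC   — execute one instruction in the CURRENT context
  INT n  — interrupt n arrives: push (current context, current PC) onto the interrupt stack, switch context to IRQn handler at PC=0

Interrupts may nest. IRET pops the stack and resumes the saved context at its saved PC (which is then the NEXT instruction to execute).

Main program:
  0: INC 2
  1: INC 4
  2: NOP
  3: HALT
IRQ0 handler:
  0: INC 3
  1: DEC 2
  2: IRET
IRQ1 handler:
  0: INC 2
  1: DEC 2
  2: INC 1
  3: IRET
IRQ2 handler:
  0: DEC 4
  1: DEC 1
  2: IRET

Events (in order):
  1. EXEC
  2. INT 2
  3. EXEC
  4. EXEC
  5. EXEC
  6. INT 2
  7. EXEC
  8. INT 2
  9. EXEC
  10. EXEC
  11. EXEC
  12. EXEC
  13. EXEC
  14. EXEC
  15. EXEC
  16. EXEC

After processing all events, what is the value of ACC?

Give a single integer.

Answer: -9

Derivation:
Event 1 (EXEC): [MAIN] PC=0: INC 2 -> ACC=2
Event 2 (INT 2): INT 2 arrives: push (MAIN, PC=1), enter IRQ2 at PC=0 (depth now 1)
Event 3 (EXEC): [IRQ2] PC=0: DEC 4 -> ACC=-2
Event 4 (EXEC): [IRQ2] PC=1: DEC 1 -> ACC=-3
Event 5 (EXEC): [IRQ2] PC=2: IRET -> resume MAIN at PC=1 (depth now 0)
Event 6 (INT 2): INT 2 arrives: push (MAIN, PC=1), enter IRQ2 at PC=0 (depth now 1)
Event 7 (EXEC): [IRQ2] PC=0: DEC 4 -> ACC=-7
Event 8 (INT 2): INT 2 arrives: push (IRQ2, PC=1), enter IRQ2 at PC=0 (depth now 2)
Event 9 (EXEC): [IRQ2] PC=0: DEC 4 -> ACC=-11
Event 10 (EXEC): [IRQ2] PC=1: DEC 1 -> ACC=-12
Event 11 (EXEC): [IRQ2] PC=2: IRET -> resume IRQ2 at PC=1 (depth now 1)
Event 12 (EXEC): [IRQ2] PC=1: DEC 1 -> ACC=-13
Event 13 (EXEC): [IRQ2] PC=2: IRET -> resume MAIN at PC=1 (depth now 0)
Event 14 (EXEC): [MAIN] PC=1: INC 4 -> ACC=-9
Event 15 (EXEC): [MAIN] PC=2: NOP
Event 16 (EXEC): [MAIN] PC=3: HALT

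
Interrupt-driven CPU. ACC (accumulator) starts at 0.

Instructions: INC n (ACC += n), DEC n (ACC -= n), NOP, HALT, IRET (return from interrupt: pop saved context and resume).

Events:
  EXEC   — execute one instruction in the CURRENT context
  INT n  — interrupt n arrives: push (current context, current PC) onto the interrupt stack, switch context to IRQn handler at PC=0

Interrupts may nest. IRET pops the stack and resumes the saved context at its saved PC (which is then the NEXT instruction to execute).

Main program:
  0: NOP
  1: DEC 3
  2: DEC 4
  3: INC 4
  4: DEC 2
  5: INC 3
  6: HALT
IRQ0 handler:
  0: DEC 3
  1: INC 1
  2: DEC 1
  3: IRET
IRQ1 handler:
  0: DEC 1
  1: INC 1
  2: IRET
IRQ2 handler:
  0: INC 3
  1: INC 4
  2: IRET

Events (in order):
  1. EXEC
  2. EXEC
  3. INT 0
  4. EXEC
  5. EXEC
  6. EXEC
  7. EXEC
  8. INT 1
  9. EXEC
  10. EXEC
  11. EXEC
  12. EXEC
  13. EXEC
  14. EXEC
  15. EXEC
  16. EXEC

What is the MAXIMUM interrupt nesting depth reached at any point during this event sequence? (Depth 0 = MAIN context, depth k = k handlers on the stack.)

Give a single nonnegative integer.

Answer: 1

Derivation:
Event 1 (EXEC): [MAIN] PC=0: NOP [depth=0]
Event 2 (EXEC): [MAIN] PC=1: DEC 3 -> ACC=-3 [depth=0]
Event 3 (INT 0): INT 0 arrives: push (MAIN, PC=2), enter IRQ0 at PC=0 (depth now 1) [depth=1]
Event 4 (EXEC): [IRQ0] PC=0: DEC 3 -> ACC=-6 [depth=1]
Event 5 (EXEC): [IRQ0] PC=1: INC 1 -> ACC=-5 [depth=1]
Event 6 (EXEC): [IRQ0] PC=2: DEC 1 -> ACC=-6 [depth=1]
Event 7 (EXEC): [IRQ0] PC=3: IRET -> resume MAIN at PC=2 (depth now 0) [depth=0]
Event 8 (INT 1): INT 1 arrives: push (MAIN, PC=2), enter IRQ1 at PC=0 (depth now 1) [depth=1]
Event 9 (EXEC): [IRQ1] PC=0: DEC 1 -> ACC=-7 [depth=1]
Event 10 (EXEC): [IRQ1] PC=1: INC 1 -> ACC=-6 [depth=1]
Event 11 (EXEC): [IRQ1] PC=2: IRET -> resume MAIN at PC=2 (depth now 0) [depth=0]
Event 12 (EXEC): [MAIN] PC=2: DEC 4 -> ACC=-10 [depth=0]
Event 13 (EXEC): [MAIN] PC=3: INC 4 -> ACC=-6 [depth=0]
Event 14 (EXEC): [MAIN] PC=4: DEC 2 -> ACC=-8 [depth=0]
Event 15 (EXEC): [MAIN] PC=5: INC 3 -> ACC=-5 [depth=0]
Event 16 (EXEC): [MAIN] PC=6: HALT [depth=0]
Max depth observed: 1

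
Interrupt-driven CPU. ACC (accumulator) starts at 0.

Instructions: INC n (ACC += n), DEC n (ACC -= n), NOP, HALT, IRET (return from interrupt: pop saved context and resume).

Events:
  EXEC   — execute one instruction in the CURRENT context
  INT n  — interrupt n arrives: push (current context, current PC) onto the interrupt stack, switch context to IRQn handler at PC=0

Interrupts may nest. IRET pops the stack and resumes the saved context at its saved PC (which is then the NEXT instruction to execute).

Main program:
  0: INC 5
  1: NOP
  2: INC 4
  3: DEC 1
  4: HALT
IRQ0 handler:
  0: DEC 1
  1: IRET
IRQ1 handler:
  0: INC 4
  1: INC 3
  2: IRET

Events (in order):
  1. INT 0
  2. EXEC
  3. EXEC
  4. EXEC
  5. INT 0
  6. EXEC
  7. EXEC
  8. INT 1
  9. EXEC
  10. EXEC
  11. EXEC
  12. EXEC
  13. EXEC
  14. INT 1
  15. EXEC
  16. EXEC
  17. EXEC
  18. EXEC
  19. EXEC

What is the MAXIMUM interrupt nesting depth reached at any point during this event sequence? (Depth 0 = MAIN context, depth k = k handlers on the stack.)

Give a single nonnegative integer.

Answer: 1

Derivation:
Event 1 (INT 0): INT 0 arrives: push (MAIN, PC=0), enter IRQ0 at PC=0 (depth now 1) [depth=1]
Event 2 (EXEC): [IRQ0] PC=0: DEC 1 -> ACC=-1 [depth=1]
Event 3 (EXEC): [IRQ0] PC=1: IRET -> resume MAIN at PC=0 (depth now 0) [depth=0]
Event 4 (EXEC): [MAIN] PC=0: INC 5 -> ACC=4 [depth=0]
Event 5 (INT 0): INT 0 arrives: push (MAIN, PC=1), enter IRQ0 at PC=0 (depth now 1) [depth=1]
Event 6 (EXEC): [IRQ0] PC=0: DEC 1 -> ACC=3 [depth=1]
Event 7 (EXEC): [IRQ0] PC=1: IRET -> resume MAIN at PC=1 (depth now 0) [depth=0]
Event 8 (INT 1): INT 1 arrives: push (MAIN, PC=1), enter IRQ1 at PC=0 (depth now 1) [depth=1]
Event 9 (EXEC): [IRQ1] PC=0: INC 4 -> ACC=7 [depth=1]
Event 10 (EXEC): [IRQ1] PC=1: INC 3 -> ACC=10 [depth=1]
Event 11 (EXEC): [IRQ1] PC=2: IRET -> resume MAIN at PC=1 (depth now 0) [depth=0]
Event 12 (EXEC): [MAIN] PC=1: NOP [depth=0]
Event 13 (EXEC): [MAIN] PC=2: INC 4 -> ACC=14 [depth=0]
Event 14 (INT 1): INT 1 arrives: push (MAIN, PC=3), enter IRQ1 at PC=0 (depth now 1) [depth=1]
Event 15 (EXEC): [IRQ1] PC=0: INC 4 -> ACC=18 [depth=1]
Event 16 (EXEC): [IRQ1] PC=1: INC 3 -> ACC=21 [depth=1]
Event 17 (EXEC): [IRQ1] PC=2: IRET -> resume MAIN at PC=3 (depth now 0) [depth=0]
Event 18 (EXEC): [MAIN] PC=3: DEC 1 -> ACC=20 [depth=0]
Event 19 (EXEC): [MAIN] PC=4: HALT [depth=0]
Max depth observed: 1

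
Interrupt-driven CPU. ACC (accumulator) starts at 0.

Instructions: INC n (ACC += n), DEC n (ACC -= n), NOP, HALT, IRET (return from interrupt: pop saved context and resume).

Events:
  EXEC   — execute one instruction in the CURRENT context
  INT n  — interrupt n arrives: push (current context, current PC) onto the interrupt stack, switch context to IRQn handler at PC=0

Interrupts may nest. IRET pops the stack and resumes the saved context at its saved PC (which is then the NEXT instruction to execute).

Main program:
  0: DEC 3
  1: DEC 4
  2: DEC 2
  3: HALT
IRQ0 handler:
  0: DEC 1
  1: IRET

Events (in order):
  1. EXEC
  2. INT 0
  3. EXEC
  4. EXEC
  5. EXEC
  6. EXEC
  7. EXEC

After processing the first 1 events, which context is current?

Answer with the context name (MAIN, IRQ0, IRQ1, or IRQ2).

Event 1 (EXEC): [MAIN] PC=0: DEC 3 -> ACC=-3

Answer: MAIN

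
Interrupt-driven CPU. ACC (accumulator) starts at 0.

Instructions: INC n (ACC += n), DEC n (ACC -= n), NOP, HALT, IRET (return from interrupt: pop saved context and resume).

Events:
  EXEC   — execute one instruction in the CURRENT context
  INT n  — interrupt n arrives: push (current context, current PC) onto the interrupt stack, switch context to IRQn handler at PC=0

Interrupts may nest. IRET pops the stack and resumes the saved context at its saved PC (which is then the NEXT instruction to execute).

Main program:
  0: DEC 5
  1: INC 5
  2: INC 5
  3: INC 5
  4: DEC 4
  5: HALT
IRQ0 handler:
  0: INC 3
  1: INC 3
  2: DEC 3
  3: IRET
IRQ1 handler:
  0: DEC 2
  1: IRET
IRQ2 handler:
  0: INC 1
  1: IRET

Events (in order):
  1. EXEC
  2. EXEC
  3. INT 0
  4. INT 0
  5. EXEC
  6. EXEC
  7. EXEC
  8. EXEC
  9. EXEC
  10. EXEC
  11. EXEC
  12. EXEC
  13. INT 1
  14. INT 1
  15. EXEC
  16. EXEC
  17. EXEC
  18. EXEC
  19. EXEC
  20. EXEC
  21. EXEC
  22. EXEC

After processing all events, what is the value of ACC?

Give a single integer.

Answer: 8

Derivation:
Event 1 (EXEC): [MAIN] PC=0: DEC 5 -> ACC=-5
Event 2 (EXEC): [MAIN] PC=1: INC 5 -> ACC=0
Event 3 (INT 0): INT 0 arrives: push (MAIN, PC=2), enter IRQ0 at PC=0 (depth now 1)
Event 4 (INT 0): INT 0 arrives: push (IRQ0, PC=0), enter IRQ0 at PC=0 (depth now 2)
Event 5 (EXEC): [IRQ0] PC=0: INC 3 -> ACC=3
Event 6 (EXEC): [IRQ0] PC=1: INC 3 -> ACC=6
Event 7 (EXEC): [IRQ0] PC=2: DEC 3 -> ACC=3
Event 8 (EXEC): [IRQ0] PC=3: IRET -> resume IRQ0 at PC=0 (depth now 1)
Event 9 (EXEC): [IRQ0] PC=0: INC 3 -> ACC=6
Event 10 (EXEC): [IRQ0] PC=1: INC 3 -> ACC=9
Event 11 (EXEC): [IRQ0] PC=2: DEC 3 -> ACC=6
Event 12 (EXEC): [IRQ0] PC=3: IRET -> resume MAIN at PC=2 (depth now 0)
Event 13 (INT 1): INT 1 arrives: push (MAIN, PC=2), enter IRQ1 at PC=0 (depth now 1)
Event 14 (INT 1): INT 1 arrives: push (IRQ1, PC=0), enter IRQ1 at PC=0 (depth now 2)
Event 15 (EXEC): [IRQ1] PC=0: DEC 2 -> ACC=4
Event 16 (EXEC): [IRQ1] PC=1: IRET -> resume IRQ1 at PC=0 (depth now 1)
Event 17 (EXEC): [IRQ1] PC=0: DEC 2 -> ACC=2
Event 18 (EXEC): [IRQ1] PC=1: IRET -> resume MAIN at PC=2 (depth now 0)
Event 19 (EXEC): [MAIN] PC=2: INC 5 -> ACC=7
Event 20 (EXEC): [MAIN] PC=3: INC 5 -> ACC=12
Event 21 (EXEC): [MAIN] PC=4: DEC 4 -> ACC=8
Event 22 (EXEC): [MAIN] PC=5: HALT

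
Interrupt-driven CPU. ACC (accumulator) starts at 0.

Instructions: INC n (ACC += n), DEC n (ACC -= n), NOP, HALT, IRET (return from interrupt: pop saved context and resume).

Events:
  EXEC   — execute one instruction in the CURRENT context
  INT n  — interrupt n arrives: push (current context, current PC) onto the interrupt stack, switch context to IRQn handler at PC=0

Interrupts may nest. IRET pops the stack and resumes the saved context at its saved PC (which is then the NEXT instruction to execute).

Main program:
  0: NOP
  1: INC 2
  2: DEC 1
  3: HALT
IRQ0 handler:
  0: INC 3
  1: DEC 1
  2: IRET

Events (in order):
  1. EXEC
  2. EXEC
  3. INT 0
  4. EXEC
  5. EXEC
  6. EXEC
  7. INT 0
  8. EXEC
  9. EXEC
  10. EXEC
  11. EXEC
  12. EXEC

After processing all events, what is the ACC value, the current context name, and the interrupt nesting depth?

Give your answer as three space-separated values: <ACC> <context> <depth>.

Answer: 5 MAIN 0

Derivation:
Event 1 (EXEC): [MAIN] PC=0: NOP
Event 2 (EXEC): [MAIN] PC=1: INC 2 -> ACC=2
Event 3 (INT 0): INT 0 arrives: push (MAIN, PC=2), enter IRQ0 at PC=0 (depth now 1)
Event 4 (EXEC): [IRQ0] PC=0: INC 3 -> ACC=5
Event 5 (EXEC): [IRQ0] PC=1: DEC 1 -> ACC=4
Event 6 (EXEC): [IRQ0] PC=2: IRET -> resume MAIN at PC=2 (depth now 0)
Event 7 (INT 0): INT 0 arrives: push (MAIN, PC=2), enter IRQ0 at PC=0 (depth now 1)
Event 8 (EXEC): [IRQ0] PC=0: INC 3 -> ACC=7
Event 9 (EXEC): [IRQ0] PC=1: DEC 1 -> ACC=6
Event 10 (EXEC): [IRQ0] PC=2: IRET -> resume MAIN at PC=2 (depth now 0)
Event 11 (EXEC): [MAIN] PC=2: DEC 1 -> ACC=5
Event 12 (EXEC): [MAIN] PC=3: HALT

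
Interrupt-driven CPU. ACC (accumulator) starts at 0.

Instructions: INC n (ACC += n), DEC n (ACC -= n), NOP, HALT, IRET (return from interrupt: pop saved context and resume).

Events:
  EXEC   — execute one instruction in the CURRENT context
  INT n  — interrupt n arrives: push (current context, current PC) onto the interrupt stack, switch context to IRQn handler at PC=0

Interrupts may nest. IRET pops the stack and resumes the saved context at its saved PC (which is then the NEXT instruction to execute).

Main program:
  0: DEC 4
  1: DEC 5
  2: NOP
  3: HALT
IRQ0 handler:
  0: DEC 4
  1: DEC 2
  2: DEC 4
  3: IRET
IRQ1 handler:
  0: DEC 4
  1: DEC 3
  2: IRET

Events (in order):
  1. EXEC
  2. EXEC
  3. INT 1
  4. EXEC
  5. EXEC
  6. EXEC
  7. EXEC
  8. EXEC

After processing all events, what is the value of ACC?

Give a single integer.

Event 1 (EXEC): [MAIN] PC=0: DEC 4 -> ACC=-4
Event 2 (EXEC): [MAIN] PC=1: DEC 5 -> ACC=-9
Event 3 (INT 1): INT 1 arrives: push (MAIN, PC=2), enter IRQ1 at PC=0 (depth now 1)
Event 4 (EXEC): [IRQ1] PC=0: DEC 4 -> ACC=-13
Event 5 (EXEC): [IRQ1] PC=1: DEC 3 -> ACC=-16
Event 6 (EXEC): [IRQ1] PC=2: IRET -> resume MAIN at PC=2 (depth now 0)
Event 7 (EXEC): [MAIN] PC=2: NOP
Event 8 (EXEC): [MAIN] PC=3: HALT

Answer: -16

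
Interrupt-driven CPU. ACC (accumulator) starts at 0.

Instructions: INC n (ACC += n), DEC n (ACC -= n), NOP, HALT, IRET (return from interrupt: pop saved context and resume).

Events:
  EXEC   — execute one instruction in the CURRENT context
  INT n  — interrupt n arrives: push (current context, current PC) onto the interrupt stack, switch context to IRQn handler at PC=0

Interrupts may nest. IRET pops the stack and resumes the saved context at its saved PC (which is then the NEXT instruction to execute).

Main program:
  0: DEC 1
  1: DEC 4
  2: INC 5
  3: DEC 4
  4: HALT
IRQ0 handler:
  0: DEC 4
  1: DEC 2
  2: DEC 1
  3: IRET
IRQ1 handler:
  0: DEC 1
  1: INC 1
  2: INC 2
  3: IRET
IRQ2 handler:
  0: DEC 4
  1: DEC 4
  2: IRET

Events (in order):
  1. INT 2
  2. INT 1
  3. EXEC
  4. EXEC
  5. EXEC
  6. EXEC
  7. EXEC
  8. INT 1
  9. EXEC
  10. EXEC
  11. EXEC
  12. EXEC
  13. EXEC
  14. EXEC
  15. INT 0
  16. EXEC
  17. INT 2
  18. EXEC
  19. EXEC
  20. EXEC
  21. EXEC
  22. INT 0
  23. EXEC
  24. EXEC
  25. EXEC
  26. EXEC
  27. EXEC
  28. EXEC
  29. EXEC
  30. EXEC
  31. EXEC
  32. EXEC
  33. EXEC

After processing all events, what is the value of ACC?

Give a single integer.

Answer: -30

Derivation:
Event 1 (INT 2): INT 2 arrives: push (MAIN, PC=0), enter IRQ2 at PC=0 (depth now 1)
Event 2 (INT 1): INT 1 arrives: push (IRQ2, PC=0), enter IRQ1 at PC=0 (depth now 2)
Event 3 (EXEC): [IRQ1] PC=0: DEC 1 -> ACC=-1
Event 4 (EXEC): [IRQ1] PC=1: INC 1 -> ACC=0
Event 5 (EXEC): [IRQ1] PC=2: INC 2 -> ACC=2
Event 6 (EXEC): [IRQ1] PC=3: IRET -> resume IRQ2 at PC=0 (depth now 1)
Event 7 (EXEC): [IRQ2] PC=0: DEC 4 -> ACC=-2
Event 8 (INT 1): INT 1 arrives: push (IRQ2, PC=1), enter IRQ1 at PC=0 (depth now 2)
Event 9 (EXEC): [IRQ1] PC=0: DEC 1 -> ACC=-3
Event 10 (EXEC): [IRQ1] PC=1: INC 1 -> ACC=-2
Event 11 (EXEC): [IRQ1] PC=2: INC 2 -> ACC=0
Event 12 (EXEC): [IRQ1] PC=3: IRET -> resume IRQ2 at PC=1 (depth now 1)
Event 13 (EXEC): [IRQ2] PC=1: DEC 4 -> ACC=-4
Event 14 (EXEC): [IRQ2] PC=2: IRET -> resume MAIN at PC=0 (depth now 0)
Event 15 (INT 0): INT 0 arrives: push (MAIN, PC=0), enter IRQ0 at PC=0 (depth now 1)
Event 16 (EXEC): [IRQ0] PC=0: DEC 4 -> ACC=-8
Event 17 (INT 2): INT 2 arrives: push (IRQ0, PC=1), enter IRQ2 at PC=0 (depth now 2)
Event 18 (EXEC): [IRQ2] PC=0: DEC 4 -> ACC=-12
Event 19 (EXEC): [IRQ2] PC=1: DEC 4 -> ACC=-16
Event 20 (EXEC): [IRQ2] PC=2: IRET -> resume IRQ0 at PC=1 (depth now 1)
Event 21 (EXEC): [IRQ0] PC=1: DEC 2 -> ACC=-18
Event 22 (INT 0): INT 0 arrives: push (IRQ0, PC=2), enter IRQ0 at PC=0 (depth now 2)
Event 23 (EXEC): [IRQ0] PC=0: DEC 4 -> ACC=-22
Event 24 (EXEC): [IRQ0] PC=1: DEC 2 -> ACC=-24
Event 25 (EXEC): [IRQ0] PC=2: DEC 1 -> ACC=-25
Event 26 (EXEC): [IRQ0] PC=3: IRET -> resume IRQ0 at PC=2 (depth now 1)
Event 27 (EXEC): [IRQ0] PC=2: DEC 1 -> ACC=-26
Event 28 (EXEC): [IRQ0] PC=3: IRET -> resume MAIN at PC=0 (depth now 0)
Event 29 (EXEC): [MAIN] PC=0: DEC 1 -> ACC=-27
Event 30 (EXEC): [MAIN] PC=1: DEC 4 -> ACC=-31
Event 31 (EXEC): [MAIN] PC=2: INC 5 -> ACC=-26
Event 32 (EXEC): [MAIN] PC=3: DEC 4 -> ACC=-30
Event 33 (EXEC): [MAIN] PC=4: HALT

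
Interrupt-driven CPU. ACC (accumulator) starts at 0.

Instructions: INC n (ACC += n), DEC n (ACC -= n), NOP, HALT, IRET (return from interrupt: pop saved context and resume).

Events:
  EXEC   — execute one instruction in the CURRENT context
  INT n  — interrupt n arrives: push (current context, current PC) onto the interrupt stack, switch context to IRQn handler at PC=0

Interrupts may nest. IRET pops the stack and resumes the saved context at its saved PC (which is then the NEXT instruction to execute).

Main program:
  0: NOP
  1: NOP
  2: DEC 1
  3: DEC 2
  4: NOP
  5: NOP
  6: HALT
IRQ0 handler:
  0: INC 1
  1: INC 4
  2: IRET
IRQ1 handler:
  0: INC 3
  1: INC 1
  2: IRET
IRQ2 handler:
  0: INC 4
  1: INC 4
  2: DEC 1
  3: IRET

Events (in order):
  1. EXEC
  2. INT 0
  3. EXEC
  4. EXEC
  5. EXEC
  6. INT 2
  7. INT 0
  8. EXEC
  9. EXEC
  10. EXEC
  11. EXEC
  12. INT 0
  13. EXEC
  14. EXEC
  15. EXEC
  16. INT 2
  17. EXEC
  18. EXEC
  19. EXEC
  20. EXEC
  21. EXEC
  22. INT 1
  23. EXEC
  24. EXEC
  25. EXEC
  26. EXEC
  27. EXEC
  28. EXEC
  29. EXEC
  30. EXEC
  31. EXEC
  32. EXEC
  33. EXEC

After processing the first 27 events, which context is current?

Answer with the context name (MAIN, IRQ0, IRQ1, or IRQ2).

Event 1 (EXEC): [MAIN] PC=0: NOP
Event 2 (INT 0): INT 0 arrives: push (MAIN, PC=1), enter IRQ0 at PC=0 (depth now 1)
Event 3 (EXEC): [IRQ0] PC=0: INC 1 -> ACC=1
Event 4 (EXEC): [IRQ0] PC=1: INC 4 -> ACC=5
Event 5 (EXEC): [IRQ0] PC=2: IRET -> resume MAIN at PC=1 (depth now 0)
Event 6 (INT 2): INT 2 arrives: push (MAIN, PC=1), enter IRQ2 at PC=0 (depth now 1)
Event 7 (INT 0): INT 0 arrives: push (IRQ2, PC=0), enter IRQ0 at PC=0 (depth now 2)
Event 8 (EXEC): [IRQ0] PC=0: INC 1 -> ACC=6
Event 9 (EXEC): [IRQ0] PC=1: INC 4 -> ACC=10
Event 10 (EXEC): [IRQ0] PC=2: IRET -> resume IRQ2 at PC=0 (depth now 1)
Event 11 (EXEC): [IRQ2] PC=0: INC 4 -> ACC=14
Event 12 (INT 0): INT 0 arrives: push (IRQ2, PC=1), enter IRQ0 at PC=0 (depth now 2)
Event 13 (EXEC): [IRQ0] PC=0: INC 1 -> ACC=15
Event 14 (EXEC): [IRQ0] PC=1: INC 4 -> ACC=19
Event 15 (EXEC): [IRQ0] PC=2: IRET -> resume IRQ2 at PC=1 (depth now 1)
Event 16 (INT 2): INT 2 arrives: push (IRQ2, PC=1), enter IRQ2 at PC=0 (depth now 2)
Event 17 (EXEC): [IRQ2] PC=0: INC 4 -> ACC=23
Event 18 (EXEC): [IRQ2] PC=1: INC 4 -> ACC=27
Event 19 (EXEC): [IRQ2] PC=2: DEC 1 -> ACC=26
Event 20 (EXEC): [IRQ2] PC=3: IRET -> resume IRQ2 at PC=1 (depth now 1)
Event 21 (EXEC): [IRQ2] PC=1: INC 4 -> ACC=30
Event 22 (INT 1): INT 1 arrives: push (IRQ2, PC=2), enter IRQ1 at PC=0 (depth now 2)
Event 23 (EXEC): [IRQ1] PC=0: INC 3 -> ACC=33
Event 24 (EXEC): [IRQ1] PC=1: INC 1 -> ACC=34
Event 25 (EXEC): [IRQ1] PC=2: IRET -> resume IRQ2 at PC=2 (depth now 1)
Event 26 (EXEC): [IRQ2] PC=2: DEC 1 -> ACC=33
Event 27 (EXEC): [IRQ2] PC=3: IRET -> resume MAIN at PC=1 (depth now 0)

Answer: MAIN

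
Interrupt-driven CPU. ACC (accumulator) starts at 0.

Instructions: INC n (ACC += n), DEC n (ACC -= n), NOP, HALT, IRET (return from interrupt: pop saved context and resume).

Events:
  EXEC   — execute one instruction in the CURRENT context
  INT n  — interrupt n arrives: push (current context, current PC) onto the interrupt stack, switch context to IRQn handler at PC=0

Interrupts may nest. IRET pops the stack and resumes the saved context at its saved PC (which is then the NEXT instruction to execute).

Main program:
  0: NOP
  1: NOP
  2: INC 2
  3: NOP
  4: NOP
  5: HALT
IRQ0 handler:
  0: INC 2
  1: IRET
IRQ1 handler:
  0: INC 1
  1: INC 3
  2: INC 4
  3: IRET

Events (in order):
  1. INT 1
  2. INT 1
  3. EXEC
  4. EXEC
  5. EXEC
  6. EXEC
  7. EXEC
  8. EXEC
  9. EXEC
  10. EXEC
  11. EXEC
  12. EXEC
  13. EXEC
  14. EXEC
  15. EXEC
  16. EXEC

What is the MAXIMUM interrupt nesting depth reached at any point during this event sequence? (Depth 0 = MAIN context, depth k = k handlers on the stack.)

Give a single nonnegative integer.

Event 1 (INT 1): INT 1 arrives: push (MAIN, PC=0), enter IRQ1 at PC=0 (depth now 1) [depth=1]
Event 2 (INT 1): INT 1 arrives: push (IRQ1, PC=0), enter IRQ1 at PC=0 (depth now 2) [depth=2]
Event 3 (EXEC): [IRQ1] PC=0: INC 1 -> ACC=1 [depth=2]
Event 4 (EXEC): [IRQ1] PC=1: INC 3 -> ACC=4 [depth=2]
Event 5 (EXEC): [IRQ1] PC=2: INC 4 -> ACC=8 [depth=2]
Event 6 (EXEC): [IRQ1] PC=3: IRET -> resume IRQ1 at PC=0 (depth now 1) [depth=1]
Event 7 (EXEC): [IRQ1] PC=0: INC 1 -> ACC=9 [depth=1]
Event 8 (EXEC): [IRQ1] PC=1: INC 3 -> ACC=12 [depth=1]
Event 9 (EXEC): [IRQ1] PC=2: INC 4 -> ACC=16 [depth=1]
Event 10 (EXEC): [IRQ1] PC=3: IRET -> resume MAIN at PC=0 (depth now 0) [depth=0]
Event 11 (EXEC): [MAIN] PC=0: NOP [depth=0]
Event 12 (EXEC): [MAIN] PC=1: NOP [depth=0]
Event 13 (EXEC): [MAIN] PC=2: INC 2 -> ACC=18 [depth=0]
Event 14 (EXEC): [MAIN] PC=3: NOP [depth=0]
Event 15 (EXEC): [MAIN] PC=4: NOP [depth=0]
Event 16 (EXEC): [MAIN] PC=5: HALT [depth=0]
Max depth observed: 2

Answer: 2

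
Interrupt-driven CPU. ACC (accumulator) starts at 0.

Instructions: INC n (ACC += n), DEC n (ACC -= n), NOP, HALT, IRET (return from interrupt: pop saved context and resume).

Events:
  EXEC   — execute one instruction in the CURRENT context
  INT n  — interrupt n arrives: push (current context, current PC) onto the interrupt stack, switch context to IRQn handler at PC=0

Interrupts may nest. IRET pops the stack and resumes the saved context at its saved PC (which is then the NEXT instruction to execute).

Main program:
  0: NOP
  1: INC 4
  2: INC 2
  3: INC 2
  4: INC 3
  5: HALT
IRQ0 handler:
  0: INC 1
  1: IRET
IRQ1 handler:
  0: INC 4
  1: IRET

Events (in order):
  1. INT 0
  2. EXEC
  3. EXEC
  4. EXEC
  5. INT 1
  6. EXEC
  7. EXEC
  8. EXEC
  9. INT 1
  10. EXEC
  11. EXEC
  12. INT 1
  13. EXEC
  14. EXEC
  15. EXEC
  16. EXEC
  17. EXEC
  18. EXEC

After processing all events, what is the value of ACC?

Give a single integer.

Answer: 24

Derivation:
Event 1 (INT 0): INT 0 arrives: push (MAIN, PC=0), enter IRQ0 at PC=0 (depth now 1)
Event 2 (EXEC): [IRQ0] PC=0: INC 1 -> ACC=1
Event 3 (EXEC): [IRQ0] PC=1: IRET -> resume MAIN at PC=0 (depth now 0)
Event 4 (EXEC): [MAIN] PC=0: NOP
Event 5 (INT 1): INT 1 arrives: push (MAIN, PC=1), enter IRQ1 at PC=0 (depth now 1)
Event 6 (EXEC): [IRQ1] PC=0: INC 4 -> ACC=5
Event 7 (EXEC): [IRQ1] PC=1: IRET -> resume MAIN at PC=1 (depth now 0)
Event 8 (EXEC): [MAIN] PC=1: INC 4 -> ACC=9
Event 9 (INT 1): INT 1 arrives: push (MAIN, PC=2), enter IRQ1 at PC=0 (depth now 1)
Event 10 (EXEC): [IRQ1] PC=0: INC 4 -> ACC=13
Event 11 (EXEC): [IRQ1] PC=1: IRET -> resume MAIN at PC=2 (depth now 0)
Event 12 (INT 1): INT 1 arrives: push (MAIN, PC=2), enter IRQ1 at PC=0 (depth now 1)
Event 13 (EXEC): [IRQ1] PC=0: INC 4 -> ACC=17
Event 14 (EXEC): [IRQ1] PC=1: IRET -> resume MAIN at PC=2 (depth now 0)
Event 15 (EXEC): [MAIN] PC=2: INC 2 -> ACC=19
Event 16 (EXEC): [MAIN] PC=3: INC 2 -> ACC=21
Event 17 (EXEC): [MAIN] PC=4: INC 3 -> ACC=24
Event 18 (EXEC): [MAIN] PC=5: HALT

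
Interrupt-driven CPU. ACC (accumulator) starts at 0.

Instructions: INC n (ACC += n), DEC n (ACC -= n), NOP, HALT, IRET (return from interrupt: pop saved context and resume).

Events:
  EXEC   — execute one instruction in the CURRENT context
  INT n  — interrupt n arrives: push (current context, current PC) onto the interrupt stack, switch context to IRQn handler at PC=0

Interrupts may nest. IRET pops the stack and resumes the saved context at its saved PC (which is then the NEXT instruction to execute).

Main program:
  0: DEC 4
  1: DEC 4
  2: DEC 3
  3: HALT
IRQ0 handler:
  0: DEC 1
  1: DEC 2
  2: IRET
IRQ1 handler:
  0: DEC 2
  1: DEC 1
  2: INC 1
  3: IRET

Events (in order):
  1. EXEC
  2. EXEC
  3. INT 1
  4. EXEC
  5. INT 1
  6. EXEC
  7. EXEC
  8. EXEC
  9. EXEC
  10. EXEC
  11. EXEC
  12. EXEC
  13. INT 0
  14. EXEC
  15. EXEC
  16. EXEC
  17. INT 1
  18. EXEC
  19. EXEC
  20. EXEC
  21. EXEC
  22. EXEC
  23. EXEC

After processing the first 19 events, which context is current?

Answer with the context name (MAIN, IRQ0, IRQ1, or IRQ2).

Event 1 (EXEC): [MAIN] PC=0: DEC 4 -> ACC=-4
Event 2 (EXEC): [MAIN] PC=1: DEC 4 -> ACC=-8
Event 3 (INT 1): INT 1 arrives: push (MAIN, PC=2), enter IRQ1 at PC=0 (depth now 1)
Event 4 (EXEC): [IRQ1] PC=0: DEC 2 -> ACC=-10
Event 5 (INT 1): INT 1 arrives: push (IRQ1, PC=1), enter IRQ1 at PC=0 (depth now 2)
Event 6 (EXEC): [IRQ1] PC=0: DEC 2 -> ACC=-12
Event 7 (EXEC): [IRQ1] PC=1: DEC 1 -> ACC=-13
Event 8 (EXEC): [IRQ1] PC=2: INC 1 -> ACC=-12
Event 9 (EXEC): [IRQ1] PC=3: IRET -> resume IRQ1 at PC=1 (depth now 1)
Event 10 (EXEC): [IRQ1] PC=1: DEC 1 -> ACC=-13
Event 11 (EXEC): [IRQ1] PC=2: INC 1 -> ACC=-12
Event 12 (EXEC): [IRQ1] PC=3: IRET -> resume MAIN at PC=2 (depth now 0)
Event 13 (INT 0): INT 0 arrives: push (MAIN, PC=2), enter IRQ0 at PC=0 (depth now 1)
Event 14 (EXEC): [IRQ0] PC=0: DEC 1 -> ACC=-13
Event 15 (EXEC): [IRQ0] PC=1: DEC 2 -> ACC=-15
Event 16 (EXEC): [IRQ0] PC=2: IRET -> resume MAIN at PC=2 (depth now 0)
Event 17 (INT 1): INT 1 arrives: push (MAIN, PC=2), enter IRQ1 at PC=0 (depth now 1)
Event 18 (EXEC): [IRQ1] PC=0: DEC 2 -> ACC=-17
Event 19 (EXEC): [IRQ1] PC=1: DEC 1 -> ACC=-18

Answer: IRQ1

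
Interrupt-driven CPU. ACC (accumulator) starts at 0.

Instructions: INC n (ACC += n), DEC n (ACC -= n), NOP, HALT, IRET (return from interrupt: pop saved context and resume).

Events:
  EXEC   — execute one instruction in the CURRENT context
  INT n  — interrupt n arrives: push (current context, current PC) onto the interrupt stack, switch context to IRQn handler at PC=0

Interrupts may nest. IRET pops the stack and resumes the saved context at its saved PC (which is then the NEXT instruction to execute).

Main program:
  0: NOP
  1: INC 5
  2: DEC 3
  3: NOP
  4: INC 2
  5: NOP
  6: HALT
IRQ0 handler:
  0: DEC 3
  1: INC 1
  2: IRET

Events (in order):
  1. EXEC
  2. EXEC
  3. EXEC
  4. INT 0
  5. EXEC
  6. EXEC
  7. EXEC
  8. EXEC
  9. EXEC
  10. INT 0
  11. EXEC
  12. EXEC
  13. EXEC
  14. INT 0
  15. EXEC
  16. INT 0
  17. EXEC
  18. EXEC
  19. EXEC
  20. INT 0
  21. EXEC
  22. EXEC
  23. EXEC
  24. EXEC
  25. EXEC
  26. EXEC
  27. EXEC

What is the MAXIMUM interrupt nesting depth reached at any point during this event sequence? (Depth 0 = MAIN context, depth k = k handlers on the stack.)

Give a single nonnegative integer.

Answer: 2

Derivation:
Event 1 (EXEC): [MAIN] PC=0: NOP [depth=0]
Event 2 (EXEC): [MAIN] PC=1: INC 5 -> ACC=5 [depth=0]
Event 3 (EXEC): [MAIN] PC=2: DEC 3 -> ACC=2 [depth=0]
Event 4 (INT 0): INT 0 arrives: push (MAIN, PC=3), enter IRQ0 at PC=0 (depth now 1) [depth=1]
Event 5 (EXEC): [IRQ0] PC=0: DEC 3 -> ACC=-1 [depth=1]
Event 6 (EXEC): [IRQ0] PC=1: INC 1 -> ACC=0 [depth=1]
Event 7 (EXEC): [IRQ0] PC=2: IRET -> resume MAIN at PC=3 (depth now 0) [depth=0]
Event 8 (EXEC): [MAIN] PC=3: NOP [depth=0]
Event 9 (EXEC): [MAIN] PC=4: INC 2 -> ACC=2 [depth=0]
Event 10 (INT 0): INT 0 arrives: push (MAIN, PC=5), enter IRQ0 at PC=0 (depth now 1) [depth=1]
Event 11 (EXEC): [IRQ0] PC=0: DEC 3 -> ACC=-1 [depth=1]
Event 12 (EXEC): [IRQ0] PC=1: INC 1 -> ACC=0 [depth=1]
Event 13 (EXEC): [IRQ0] PC=2: IRET -> resume MAIN at PC=5 (depth now 0) [depth=0]
Event 14 (INT 0): INT 0 arrives: push (MAIN, PC=5), enter IRQ0 at PC=0 (depth now 1) [depth=1]
Event 15 (EXEC): [IRQ0] PC=0: DEC 3 -> ACC=-3 [depth=1]
Event 16 (INT 0): INT 0 arrives: push (IRQ0, PC=1), enter IRQ0 at PC=0 (depth now 2) [depth=2]
Event 17 (EXEC): [IRQ0] PC=0: DEC 3 -> ACC=-6 [depth=2]
Event 18 (EXEC): [IRQ0] PC=1: INC 1 -> ACC=-5 [depth=2]
Event 19 (EXEC): [IRQ0] PC=2: IRET -> resume IRQ0 at PC=1 (depth now 1) [depth=1]
Event 20 (INT 0): INT 0 arrives: push (IRQ0, PC=1), enter IRQ0 at PC=0 (depth now 2) [depth=2]
Event 21 (EXEC): [IRQ0] PC=0: DEC 3 -> ACC=-8 [depth=2]
Event 22 (EXEC): [IRQ0] PC=1: INC 1 -> ACC=-7 [depth=2]
Event 23 (EXEC): [IRQ0] PC=2: IRET -> resume IRQ0 at PC=1 (depth now 1) [depth=1]
Event 24 (EXEC): [IRQ0] PC=1: INC 1 -> ACC=-6 [depth=1]
Event 25 (EXEC): [IRQ0] PC=2: IRET -> resume MAIN at PC=5 (depth now 0) [depth=0]
Event 26 (EXEC): [MAIN] PC=5: NOP [depth=0]
Event 27 (EXEC): [MAIN] PC=6: HALT [depth=0]
Max depth observed: 2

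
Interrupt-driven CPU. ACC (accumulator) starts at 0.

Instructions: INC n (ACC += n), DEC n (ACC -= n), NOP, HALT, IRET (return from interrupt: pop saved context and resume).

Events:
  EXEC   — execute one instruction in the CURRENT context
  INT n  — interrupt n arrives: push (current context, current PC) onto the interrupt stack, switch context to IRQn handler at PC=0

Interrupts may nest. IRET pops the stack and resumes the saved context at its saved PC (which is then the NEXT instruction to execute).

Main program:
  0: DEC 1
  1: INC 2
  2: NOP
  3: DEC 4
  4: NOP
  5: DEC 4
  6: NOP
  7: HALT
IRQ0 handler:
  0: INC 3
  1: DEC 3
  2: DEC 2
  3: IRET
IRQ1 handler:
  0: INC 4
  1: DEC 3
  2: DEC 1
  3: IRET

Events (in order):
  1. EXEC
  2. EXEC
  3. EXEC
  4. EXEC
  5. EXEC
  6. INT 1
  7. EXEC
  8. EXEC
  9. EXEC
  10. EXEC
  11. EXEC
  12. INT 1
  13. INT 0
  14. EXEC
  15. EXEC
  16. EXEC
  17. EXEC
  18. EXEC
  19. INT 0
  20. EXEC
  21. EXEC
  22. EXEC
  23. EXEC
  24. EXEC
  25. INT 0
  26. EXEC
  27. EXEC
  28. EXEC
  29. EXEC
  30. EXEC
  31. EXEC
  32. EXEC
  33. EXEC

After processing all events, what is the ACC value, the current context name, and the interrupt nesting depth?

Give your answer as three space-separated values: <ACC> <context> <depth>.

Answer: -13 MAIN 0

Derivation:
Event 1 (EXEC): [MAIN] PC=0: DEC 1 -> ACC=-1
Event 2 (EXEC): [MAIN] PC=1: INC 2 -> ACC=1
Event 3 (EXEC): [MAIN] PC=2: NOP
Event 4 (EXEC): [MAIN] PC=3: DEC 4 -> ACC=-3
Event 5 (EXEC): [MAIN] PC=4: NOP
Event 6 (INT 1): INT 1 arrives: push (MAIN, PC=5), enter IRQ1 at PC=0 (depth now 1)
Event 7 (EXEC): [IRQ1] PC=0: INC 4 -> ACC=1
Event 8 (EXEC): [IRQ1] PC=1: DEC 3 -> ACC=-2
Event 9 (EXEC): [IRQ1] PC=2: DEC 1 -> ACC=-3
Event 10 (EXEC): [IRQ1] PC=3: IRET -> resume MAIN at PC=5 (depth now 0)
Event 11 (EXEC): [MAIN] PC=5: DEC 4 -> ACC=-7
Event 12 (INT 1): INT 1 arrives: push (MAIN, PC=6), enter IRQ1 at PC=0 (depth now 1)
Event 13 (INT 0): INT 0 arrives: push (IRQ1, PC=0), enter IRQ0 at PC=0 (depth now 2)
Event 14 (EXEC): [IRQ0] PC=0: INC 3 -> ACC=-4
Event 15 (EXEC): [IRQ0] PC=1: DEC 3 -> ACC=-7
Event 16 (EXEC): [IRQ0] PC=2: DEC 2 -> ACC=-9
Event 17 (EXEC): [IRQ0] PC=3: IRET -> resume IRQ1 at PC=0 (depth now 1)
Event 18 (EXEC): [IRQ1] PC=0: INC 4 -> ACC=-5
Event 19 (INT 0): INT 0 arrives: push (IRQ1, PC=1), enter IRQ0 at PC=0 (depth now 2)
Event 20 (EXEC): [IRQ0] PC=0: INC 3 -> ACC=-2
Event 21 (EXEC): [IRQ0] PC=1: DEC 3 -> ACC=-5
Event 22 (EXEC): [IRQ0] PC=2: DEC 2 -> ACC=-7
Event 23 (EXEC): [IRQ0] PC=3: IRET -> resume IRQ1 at PC=1 (depth now 1)
Event 24 (EXEC): [IRQ1] PC=1: DEC 3 -> ACC=-10
Event 25 (INT 0): INT 0 arrives: push (IRQ1, PC=2), enter IRQ0 at PC=0 (depth now 2)
Event 26 (EXEC): [IRQ0] PC=0: INC 3 -> ACC=-7
Event 27 (EXEC): [IRQ0] PC=1: DEC 3 -> ACC=-10
Event 28 (EXEC): [IRQ0] PC=2: DEC 2 -> ACC=-12
Event 29 (EXEC): [IRQ0] PC=3: IRET -> resume IRQ1 at PC=2 (depth now 1)
Event 30 (EXEC): [IRQ1] PC=2: DEC 1 -> ACC=-13
Event 31 (EXEC): [IRQ1] PC=3: IRET -> resume MAIN at PC=6 (depth now 0)
Event 32 (EXEC): [MAIN] PC=6: NOP
Event 33 (EXEC): [MAIN] PC=7: HALT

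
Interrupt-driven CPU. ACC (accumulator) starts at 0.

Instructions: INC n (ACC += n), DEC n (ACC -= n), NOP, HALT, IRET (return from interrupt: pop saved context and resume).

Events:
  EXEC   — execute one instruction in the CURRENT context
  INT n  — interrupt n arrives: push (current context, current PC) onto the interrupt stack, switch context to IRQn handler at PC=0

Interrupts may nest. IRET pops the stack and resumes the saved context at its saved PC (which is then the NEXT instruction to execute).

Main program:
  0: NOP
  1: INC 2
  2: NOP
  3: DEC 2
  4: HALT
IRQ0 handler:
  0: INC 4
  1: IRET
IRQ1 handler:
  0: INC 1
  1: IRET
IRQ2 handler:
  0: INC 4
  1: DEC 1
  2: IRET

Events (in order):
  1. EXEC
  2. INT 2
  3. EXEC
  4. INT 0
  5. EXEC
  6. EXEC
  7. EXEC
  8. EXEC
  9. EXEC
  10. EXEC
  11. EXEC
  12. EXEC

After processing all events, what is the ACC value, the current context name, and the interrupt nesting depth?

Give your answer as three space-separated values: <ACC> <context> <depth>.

Answer: 7 MAIN 0

Derivation:
Event 1 (EXEC): [MAIN] PC=0: NOP
Event 2 (INT 2): INT 2 arrives: push (MAIN, PC=1), enter IRQ2 at PC=0 (depth now 1)
Event 3 (EXEC): [IRQ2] PC=0: INC 4 -> ACC=4
Event 4 (INT 0): INT 0 arrives: push (IRQ2, PC=1), enter IRQ0 at PC=0 (depth now 2)
Event 5 (EXEC): [IRQ0] PC=0: INC 4 -> ACC=8
Event 6 (EXEC): [IRQ0] PC=1: IRET -> resume IRQ2 at PC=1 (depth now 1)
Event 7 (EXEC): [IRQ2] PC=1: DEC 1 -> ACC=7
Event 8 (EXEC): [IRQ2] PC=2: IRET -> resume MAIN at PC=1 (depth now 0)
Event 9 (EXEC): [MAIN] PC=1: INC 2 -> ACC=9
Event 10 (EXEC): [MAIN] PC=2: NOP
Event 11 (EXEC): [MAIN] PC=3: DEC 2 -> ACC=7
Event 12 (EXEC): [MAIN] PC=4: HALT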